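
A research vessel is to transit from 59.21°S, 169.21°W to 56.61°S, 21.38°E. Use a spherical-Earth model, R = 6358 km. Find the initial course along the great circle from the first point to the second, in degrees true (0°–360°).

186.5°

θ = atan2( sin Δλ·cos φ₂ ,  cos φ₁ sin φ₂ − sin φ₁ cos φ₂ cos Δλ )
  = atan2(-0.1011, -0.8921) = 186.47°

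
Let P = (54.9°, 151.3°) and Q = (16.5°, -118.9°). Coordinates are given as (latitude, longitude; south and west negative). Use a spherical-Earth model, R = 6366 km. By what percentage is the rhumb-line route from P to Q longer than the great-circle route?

Great circle: σ = 1.3343 rad → d_gc = Rσ = 8494.2 km
Rhumb: Δφ = -0.6702, Δλ = +1.5673, Δψ = -0.8592, q = Δφ/Δψ = 0.7801 → d_rh = R√(Δφ²+q²Δλ²) = 8875.9 km
Excess = (8875.9 − 8494.2) / 8494.2 = 381.7 / 8494.2 = 4.49% ≈ 4.5%

4.5%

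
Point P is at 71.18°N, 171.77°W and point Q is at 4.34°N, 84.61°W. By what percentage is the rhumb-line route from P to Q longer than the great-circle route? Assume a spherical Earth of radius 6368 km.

Great circle: σ = 1.4831 rad → d_gc = Rσ = 9444.5 km
Rhumb: Δφ = -1.1666, Δλ = +1.5212, Δψ = -1.7216, q = Δφ/Δψ = 0.6776 → d_rh = R√(Δφ²+q²Δλ²) = 9913.4 km
Excess = (9913.4 − 9444.5) / 9444.5 = 468.9 / 9444.5 = 4.96% ≈ 5.0%

5.0%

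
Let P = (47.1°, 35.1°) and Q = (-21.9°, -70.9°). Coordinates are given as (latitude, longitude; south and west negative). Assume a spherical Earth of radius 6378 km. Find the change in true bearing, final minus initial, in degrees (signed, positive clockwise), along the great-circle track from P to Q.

Initial bearing θ₁ = atan2(sin Δλ cos φ₂, cos φ₁ sin φ₂ − sin φ₁ cos φ₂ cos Δλ) = 265.73°
Final bearing θ₂ = (initial bearing from the destination back to the start) + 180° = 227.02°
Δθ = θ₂ − θ₁ = -38.7°

-38.7°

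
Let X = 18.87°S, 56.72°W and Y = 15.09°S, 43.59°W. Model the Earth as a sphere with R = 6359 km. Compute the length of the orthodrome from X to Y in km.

1455 km

cos σ = sin φ₁ sin φ₂ + cos φ₁ cos φ₂ cos Δλ
      = sin(-18.87°)sin(-15.09°) + cos(-18.87°)cos(-15.09°)cos(13.13°) = 0.9739
σ = 13.109° → d = Rσ = 6359·0.22880 = 1455 km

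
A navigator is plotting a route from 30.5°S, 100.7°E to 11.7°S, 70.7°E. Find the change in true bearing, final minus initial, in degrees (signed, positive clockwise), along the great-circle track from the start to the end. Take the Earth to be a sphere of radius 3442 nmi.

At departure: θ₁ = atan2(sin Δλ cos φ₂, cos φ₁ sin φ₂ − sin φ₁ cos φ₂ cos Δλ) = 297.57°
At arrival: θ₂ = atan2(sin Δλ cos φ₁, −cos φ₂ sin φ₁ + sin φ₂ cos φ₁ cos Δλ) = 308.74°
Δθ = θ₂ − θ₁ = +11.2°

+11.2°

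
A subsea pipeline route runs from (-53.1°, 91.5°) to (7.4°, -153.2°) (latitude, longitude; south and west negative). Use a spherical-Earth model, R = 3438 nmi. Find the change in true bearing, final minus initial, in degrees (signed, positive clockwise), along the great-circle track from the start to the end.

-70.7°

At departure: θ₁ = atan2(sin Δλ cos φ₂, cos φ₁ sin φ₂ − sin φ₁ cos φ₂ cos Δλ) = 106.26°
At arrival: θ₂ = atan2(sin Δλ cos φ₁, −cos φ₂ sin φ₁ + sin φ₂ cos φ₁ cos Δλ) = 35.54°
Δθ = θ₂ − θ₁ = -70.7°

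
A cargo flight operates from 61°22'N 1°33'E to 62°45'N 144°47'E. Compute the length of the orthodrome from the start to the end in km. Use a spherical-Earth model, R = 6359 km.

Haversine: a = sin²(Δφ/2)+cos φ₁ cos φ₂ sin²(Δλ/2) = 0.19774;  σ = 2·atan2(√a,√(1−a))
σ = 52.805° → d = Rσ = 6359·0.92163 = 5861 km

5861 km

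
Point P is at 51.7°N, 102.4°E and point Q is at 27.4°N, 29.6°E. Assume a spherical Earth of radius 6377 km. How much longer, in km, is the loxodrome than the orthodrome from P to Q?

Great circle: cos σ = sin φ₁ sin φ₂ + cos φ₁ cos φ₂ cos Δλ,  σ = 1.0194 rad → d_gc = 6500.8 km
Rhumb line: Δψ = -0.5601, q = Δφ/Δψ = 0.7572, d_rh = R√(Δφ²+q²Δλ²) = 6704.9 km
Excess = 6704.9 − 6500.8 = 204.1 ≈ 204 km

204 km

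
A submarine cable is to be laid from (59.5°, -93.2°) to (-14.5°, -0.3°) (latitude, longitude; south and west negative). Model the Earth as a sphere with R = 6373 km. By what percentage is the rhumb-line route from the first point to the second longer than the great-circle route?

Great circle: σ = 1.8138 rad → d_gc = Rσ = 11559.2 km
Rhumb: Δφ = -1.2915, Δλ = +1.6214, Δψ = -1.5555, q = Δφ/Δψ = 0.8303 → d_rh = R√(Δφ²+q²Δλ²) = 11889.8 km
Excess = (11889.8 − 11559.2) / 11559.2 = 330.6 / 11559.2 = 2.86% ≈ 2.9%

2.9%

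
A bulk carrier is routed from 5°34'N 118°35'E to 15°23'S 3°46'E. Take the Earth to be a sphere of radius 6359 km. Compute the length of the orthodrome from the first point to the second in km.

12805 km

Haversine: a = sin²(Δφ/2)+cos φ₁ cos φ₂ sin²(Δλ/2) = 0.71425;  σ = 2·atan2(√a,√(1−a))
σ = 115.373° → d = Rσ = 6359·2.01363 = 12805 km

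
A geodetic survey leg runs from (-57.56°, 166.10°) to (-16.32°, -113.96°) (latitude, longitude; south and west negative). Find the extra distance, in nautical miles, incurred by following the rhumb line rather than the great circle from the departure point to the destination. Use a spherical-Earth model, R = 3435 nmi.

155 nmi

Great circle: cos σ = sin φ₁ sin φ₂ + cos φ₁ cos φ₂ cos Δλ,  σ = 1.2376 rad → d_gc = 4251.1 nmi
Rhumb line: Δψ = +0.9460, q = Δφ/Δψ = 0.7609, d_rh = R√(Δφ²+q²Δλ²) = 4405.7 nmi
Excess = 4405.7 − 4251.1 = 154.6 ≈ 155 nmi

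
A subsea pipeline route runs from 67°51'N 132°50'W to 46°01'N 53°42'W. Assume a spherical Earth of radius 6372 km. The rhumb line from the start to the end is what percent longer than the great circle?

Great circle: σ = 0.7730 rad → d_gc = Rσ = 4925.7 km
Rhumb: Δφ = -0.3811, Δλ = +1.3811, Δψ = -0.7243, q = Δφ/Δψ = 0.5261 → d_rh = R√(Δφ²+q²Δλ²) = 5228.3 km
Excess = (5228.3 − 4925.7) / 4925.7 = 302.6 / 4925.7 = 6.14% ≈ 6.1%

6.1%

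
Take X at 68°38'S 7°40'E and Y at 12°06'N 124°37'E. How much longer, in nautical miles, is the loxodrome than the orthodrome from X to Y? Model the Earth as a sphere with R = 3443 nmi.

Great circle: cos σ = sin φ₁ sin φ₂ + cos φ₁ cos φ₂ cos Δλ,  σ = 1.9355 rad → d_gc = 6663.9 nmi
Rhumb line: Δψ = +1.8806, q = Δφ/Δψ = 0.7493, d_rh = R√(Δφ²+q²Δλ²) = 7159.7 nmi
Excess = 7159.7 − 6663.9 = 495.8 ≈ 496 nmi

496 nmi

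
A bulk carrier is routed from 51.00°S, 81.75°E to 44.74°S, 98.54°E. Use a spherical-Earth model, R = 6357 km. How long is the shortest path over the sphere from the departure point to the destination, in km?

1425 km

cos σ = sin φ₁ sin φ₂ + cos φ₁ cos φ₂ cos Δλ
      = sin(-51.00°)sin(-44.74°) + cos(-51.00°)cos(-44.74°)cos(16.79°) = 0.9750
σ = 12.843° → d = Rσ = 6357·0.22416 = 1425 km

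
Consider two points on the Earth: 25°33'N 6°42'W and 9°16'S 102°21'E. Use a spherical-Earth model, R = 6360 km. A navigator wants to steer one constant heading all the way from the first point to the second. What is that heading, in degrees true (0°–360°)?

Δψ = ln[tan(π/4+φ₂/2)/tan(π/4+φ₁/2)] = -0.6239
Δλ = +1.9033 rad (taken the short way round)
course = atan2(Δλ, Δψ) = 108.15°

108.2°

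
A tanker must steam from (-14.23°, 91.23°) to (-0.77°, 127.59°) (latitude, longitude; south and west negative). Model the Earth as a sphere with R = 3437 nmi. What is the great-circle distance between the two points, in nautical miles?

cos σ = sin φ₁ sin φ₂ + cos φ₁ cos φ₂ cos Δλ
      = sin(-14.23°)sin(-0.77°) + cos(-14.23°)cos(-0.77°)cos(36.36°) = 0.7838
σ = 38.387° → d = Rσ = 3437·0.66998 = 2303 nmi

2303 nmi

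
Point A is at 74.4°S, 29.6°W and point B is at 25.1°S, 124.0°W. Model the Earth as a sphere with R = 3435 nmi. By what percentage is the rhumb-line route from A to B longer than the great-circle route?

Great circle: σ = 1.1703 rad → d_gc = Rσ = 4019.9 nmi
Rhumb: Δφ = +0.8604, Δλ = -1.6476, Δψ = +1.5351, q = Δφ/Δψ = 0.5605 → d_rh = R√(Δφ²+q²Δλ²) = 4335.8 nmi
Excess = (4335.8 − 4019.9) / 4019.9 = 315.9 / 4019.9 = 7.86% ≈ 7.9%

7.9%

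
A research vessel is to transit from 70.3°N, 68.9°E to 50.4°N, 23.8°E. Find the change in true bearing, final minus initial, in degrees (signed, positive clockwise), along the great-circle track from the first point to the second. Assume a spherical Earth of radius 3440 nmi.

-40.2°

At departure: θ₁ = atan2(sin Δλ cos φ₂, cos φ₁ sin φ₂ − sin φ₁ cos φ₂ cos Δλ) = 250.05°
At arrival: θ₂ = atan2(sin Δλ cos φ₁, −cos φ₂ sin φ₁ + sin φ₂ cos φ₁ cos Δλ) = 209.81°
Δθ = θ₂ − θ₁ = -40.2°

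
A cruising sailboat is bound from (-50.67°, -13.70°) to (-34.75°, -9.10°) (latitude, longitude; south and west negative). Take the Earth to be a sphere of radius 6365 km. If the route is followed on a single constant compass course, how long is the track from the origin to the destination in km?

Rhumb course C = atan2(Δλ, Δψ) with Δψ = ln[tan(π/4+φ₂/2)/tan(π/4+φ₁/2)] = +0.3815, Δλ = +0.0803 → C = 11.88°
d = R·|Δφ| / |cos C| = 6365·0.27786 / 0.97856 = 1807 km

1807 km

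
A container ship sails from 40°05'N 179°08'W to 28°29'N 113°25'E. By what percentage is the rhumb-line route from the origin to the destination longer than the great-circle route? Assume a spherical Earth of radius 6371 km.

2.1%

Great circle: σ = 0.9704 rad → d_gc = Rσ = 6182.4 km
Rhumb: Δφ = -0.2025, Δλ = -1.1772, Δψ = -0.2458, q = Δφ/Δψ = 0.8235 → d_rh = R√(Δφ²+q²Δλ²) = 6309.8 km
Excess = (6309.8 − 6182.4) / 6182.4 = 127.4 / 6182.4 = 2.06% ≈ 2.1%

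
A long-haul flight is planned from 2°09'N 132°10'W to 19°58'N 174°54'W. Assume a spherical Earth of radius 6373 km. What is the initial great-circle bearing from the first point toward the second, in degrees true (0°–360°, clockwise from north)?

296.3°

N = sin Δλ·cos φ₂ = -0.6378;  D = cos φ₁ sin φ₂ − sin φ₁ cos φ₂ cos Δλ = +0.3153
initial course = atan2(N, D) = 296.31°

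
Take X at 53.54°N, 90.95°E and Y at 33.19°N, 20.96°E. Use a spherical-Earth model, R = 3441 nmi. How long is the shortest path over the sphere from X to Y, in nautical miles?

3146 nmi

Haversine: a = sin²(Δφ/2)+cos φ₁ cos φ₂ sin²(Δλ/2) = 0.19478;  σ = 2·atan2(√a,√(1−a))
σ = 52.378° → d = Rσ = 3441·0.91417 = 3146 nmi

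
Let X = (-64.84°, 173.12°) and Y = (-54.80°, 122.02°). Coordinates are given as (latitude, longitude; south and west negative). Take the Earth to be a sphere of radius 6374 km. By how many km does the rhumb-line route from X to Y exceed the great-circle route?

76 km

Great circle: cos σ = sin φ₁ sin φ₂ + cos φ₁ cos φ₂ cos Δλ,  σ = 0.4657 rad → d_gc = 2968.3 km
Rhumb line: Δψ = +0.3517, q = Δφ/Δψ = 0.4982, d_rh = R√(Δφ²+q²Δλ²) = 3044.6 km
Excess = 3044.6 − 2968.3 = 76.3 ≈ 76 km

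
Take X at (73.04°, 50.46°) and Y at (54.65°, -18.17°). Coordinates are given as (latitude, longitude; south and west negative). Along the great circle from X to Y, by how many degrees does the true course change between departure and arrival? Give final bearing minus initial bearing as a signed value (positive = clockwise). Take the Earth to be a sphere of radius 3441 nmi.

Initial bearing θ₁ = atan2(sin Δλ cos φ₂, cos φ₁ sin φ₂ − sin φ₁ cos φ₂ cos Δλ) = 273.85°
Final bearing θ₂ = (initial bearing from the destination back to the start) + 180° = 210.20°
Δθ = θ₂ − θ₁ = -63.6°

-63.6°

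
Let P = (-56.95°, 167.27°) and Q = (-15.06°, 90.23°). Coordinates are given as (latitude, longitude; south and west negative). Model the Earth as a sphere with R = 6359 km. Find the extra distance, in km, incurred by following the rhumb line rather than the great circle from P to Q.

251 km

Great circle: cos σ = sin φ₁ sin φ₂ + cos φ₁ cos φ₂ cos Δλ,  σ = 1.2282 rad → d_gc = 7810.4 km
Rhumb line: Δψ = +0.9491, q = Δφ/Δψ = 0.7703, d_rh = R√(Δφ²+q²Δλ²) = 8061.8 km
Excess = 8061.8 − 7810.4 = 251.4 ≈ 251 km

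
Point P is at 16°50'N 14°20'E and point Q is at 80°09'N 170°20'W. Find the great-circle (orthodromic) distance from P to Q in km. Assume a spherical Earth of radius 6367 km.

Haversine: a = sin²(Δφ/2)+cos φ₁ cos φ₂ sin²(Δλ/2) = 0.43894;  σ = 2·atan2(√a,√(1−a))
σ = 82.985° → d = Rσ = 6367·1.44837 = 9222 km

9222 km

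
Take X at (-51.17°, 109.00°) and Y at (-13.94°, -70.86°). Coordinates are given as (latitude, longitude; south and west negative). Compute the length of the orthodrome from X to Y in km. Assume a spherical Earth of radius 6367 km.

12767 km

cos σ = sin φ₁ sin φ₂ + cos φ₁ cos φ₂ cos Δλ
      = sin(-51.17°)sin(-13.94°) + cos(-51.17°)cos(-13.94°)cos(-179.86°) = -0.4209
σ = 114.890° → d = Rσ = 6367·2.00521 = 12767 km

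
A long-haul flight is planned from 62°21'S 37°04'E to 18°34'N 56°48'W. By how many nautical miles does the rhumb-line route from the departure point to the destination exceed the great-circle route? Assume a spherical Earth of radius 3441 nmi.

Great circle: cos σ = sin φ₁ sin φ₂ + cos φ₁ cos φ₂ cos Δλ,  σ = 1.8878 rad → d_gc = 6495.9 nmi
Rhumb line: Δψ = +1.7319, q = Δφ/Δψ = 0.8154, d_rh = R√(Δφ²+q²Δλ²) = 6689.3 nmi
Excess = 6689.3 − 6495.9 = 193.4 ≈ 193 nmi

193 nmi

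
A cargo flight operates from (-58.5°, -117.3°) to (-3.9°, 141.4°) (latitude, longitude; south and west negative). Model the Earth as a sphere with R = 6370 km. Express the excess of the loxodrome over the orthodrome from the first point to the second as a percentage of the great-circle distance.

Great circle: σ = 1.6150 rad → d_gc = Rσ = 10287.3 km
Rhumb: Δφ = +0.9529, Δλ = -1.7680, Δψ = +1.1976, q = Δφ/Δψ = 0.7957 → d_rh = R√(Δφ²+q²Δλ²) = 10823.8 km
Excess = (10823.8 − 10287.3) / 10287.3 = 536.5 / 10287.3 = 5.22% ≈ 5.2%

5.2%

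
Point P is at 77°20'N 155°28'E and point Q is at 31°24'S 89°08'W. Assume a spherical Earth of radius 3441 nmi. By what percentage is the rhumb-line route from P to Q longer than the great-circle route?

6.6%

Great circle: σ = 2.2001 rad → d_gc = Rσ = 7570.7 nmi
Rhumb: Δφ = -1.8978, Δλ = +2.0141, Δψ = -2.7760, q = Δφ/Δψ = 0.6836 → d_rh = R√(Δφ²+q²Δλ²) = 8067.9 nmi
Excess = (8067.9 − 7570.7) / 7570.7 = 497.2 / 7570.7 = 6.57% ≈ 6.6%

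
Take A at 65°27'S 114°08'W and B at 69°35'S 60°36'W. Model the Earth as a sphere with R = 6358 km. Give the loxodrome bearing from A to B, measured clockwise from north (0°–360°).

Δψ = ln[tan(π/4+φ₂/2)/tan(π/4+φ₁/2)] = -0.1892
Δλ = +0.9343 rad (taken the short way round)
course = atan2(Δλ, Δψ) = 101.45°

101.4°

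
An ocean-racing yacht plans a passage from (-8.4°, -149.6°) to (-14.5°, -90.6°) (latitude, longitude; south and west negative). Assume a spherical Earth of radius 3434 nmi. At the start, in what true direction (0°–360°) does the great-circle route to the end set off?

101.9°

θ = atan2( sin Δλ·cos φ₂ ,  cos φ₁ sin φ₂ − sin φ₁ cos φ₂ cos Δλ )
  = atan2(+0.8299, -0.1749) = 101.90°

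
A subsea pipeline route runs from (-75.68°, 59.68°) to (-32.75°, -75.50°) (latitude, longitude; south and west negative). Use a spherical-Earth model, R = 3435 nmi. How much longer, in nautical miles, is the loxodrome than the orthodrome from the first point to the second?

800 nmi

Great circle: cos σ = sin φ₁ sin φ₂ + cos φ₁ cos φ₂ cos Δλ,  σ = 1.1847 rad → d_gc = 4069.3 nmi
Rhumb line: Δψ = +1.4690, q = Δφ/Δψ = 0.5101, d_rh = R√(Δφ²+q²Δλ²) = 4869.5 nmi
Excess = 4869.5 − 4069.3 = 800.2 ≈ 800 nmi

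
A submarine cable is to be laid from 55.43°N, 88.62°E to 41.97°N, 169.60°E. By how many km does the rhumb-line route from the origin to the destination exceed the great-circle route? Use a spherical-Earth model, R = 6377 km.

Great circle: cos σ = sin φ₁ sin φ₂ + cos φ₁ cos φ₂ cos Δλ,  σ = 0.9061 rad → d_gc = 5778.3 km
Rhumb line: Δψ = -0.3589, q = Δφ/Δψ = 0.6545, d_rh = R√(Δφ²+q²Δλ²) = 6086.4 km
Excess = 6086.4 − 5778.3 = 308.1 ≈ 308 km

308 km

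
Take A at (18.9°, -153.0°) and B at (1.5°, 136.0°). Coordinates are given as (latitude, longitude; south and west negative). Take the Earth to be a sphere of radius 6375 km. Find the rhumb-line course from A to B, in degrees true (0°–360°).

Δψ = ln[tan(π/4+φ₂/2)/tan(π/4+φ₁/2)] = -0.3098
Δλ = -1.2392 rad (taken the short way round)
course = atan2(Δλ, Δψ) = 255.96°

256.0°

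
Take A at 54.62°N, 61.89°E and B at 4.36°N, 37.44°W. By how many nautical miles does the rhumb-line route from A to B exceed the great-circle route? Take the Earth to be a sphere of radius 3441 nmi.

247 nmi

Great circle: cos σ = sin φ₁ sin φ₂ + cos φ₁ cos φ₂ cos Δλ,  σ = 1.6024 rad → d_gc = 5513.9 nmi
Rhumb line: Δψ = -1.0666, q = Δφ/Δψ = 0.8225, d_rh = R√(Δφ²+q²Δλ²) = 5760.5 nmi
Excess = 5760.5 − 5513.9 = 246.6 ≈ 247 nmi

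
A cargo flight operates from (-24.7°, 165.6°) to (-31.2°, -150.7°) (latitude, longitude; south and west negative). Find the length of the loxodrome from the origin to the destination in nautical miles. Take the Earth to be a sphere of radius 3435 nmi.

Rhumb course C = atan2(Δλ, Δψ) with Δψ = ln[tan(π/4+φ₂/2)/tan(π/4+φ₁/2)] = -0.1285, Δλ = +0.7627 → C = 99.57°
d = R·|Δφ| / |cos C| = 3435·0.11345 / 0.16618 = 2345 nmi

2345 nmi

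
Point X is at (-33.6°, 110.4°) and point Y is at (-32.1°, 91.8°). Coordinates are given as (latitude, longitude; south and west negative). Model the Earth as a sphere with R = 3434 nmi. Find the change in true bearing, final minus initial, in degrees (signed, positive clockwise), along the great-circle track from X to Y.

+10.2°

At departure: θ₁ = atan2(sin Δλ cos φ₂, cos φ₁ sin φ₂ − sin φ₁ cos φ₂ cos Δλ) = 270.36°
At arrival: θ₂ = atan2(sin Δλ cos φ₁, −cos φ₂ sin φ₁ + sin φ₂ cos φ₁ cos Δλ) = 280.51°
Δθ = θ₂ − θ₁ = +10.2°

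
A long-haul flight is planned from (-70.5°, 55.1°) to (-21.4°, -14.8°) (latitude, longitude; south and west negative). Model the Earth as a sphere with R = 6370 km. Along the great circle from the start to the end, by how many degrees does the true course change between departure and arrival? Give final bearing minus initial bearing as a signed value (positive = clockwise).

+57.8°

Initial bearing θ₁ = atan2(sin Δλ cos φ₂, cos φ₁ sin φ₂ − sin φ₁ cos φ₂ cos Δλ) = 281.62°
Final bearing θ₂ = (initial bearing from the destination back to the start) + 180° = 339.44°
Δθ = θ₂ − θ₁ = +57.8°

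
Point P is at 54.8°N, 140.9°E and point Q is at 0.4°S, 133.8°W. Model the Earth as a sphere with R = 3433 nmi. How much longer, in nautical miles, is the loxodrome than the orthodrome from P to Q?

145 nmi

Great circle: cos σ = sin φ₁ sin φ₂ + cos φ₁ cos φ₂ cos Δλ,  σ = 1.5293 rad → d_gc = 5249.9 nmi
Rhumb line: Δψ = -1.1551, q = Δφ/Δψ = 0.8340, d_rh = R√(Δφ²+q²Δλ²) = 5395.3 nmi
Excess = 5395.3 − 5249.9 = 145.4 ≈ 145 nmi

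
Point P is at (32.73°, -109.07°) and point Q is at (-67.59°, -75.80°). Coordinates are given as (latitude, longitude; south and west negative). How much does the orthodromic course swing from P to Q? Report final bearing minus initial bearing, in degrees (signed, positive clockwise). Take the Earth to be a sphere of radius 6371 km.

-15.9°

At departure: θ₁ = atan2(sin Δλ cos φ₂, cos φ₁ sin φ₂ − sin φ₁ cos φ₂ cos Δλ) = 167.59°
At arrival: θ₂ = atan2(sin Δλ cos φ₁, −cos φ₂ sin φ₁ + sin φ₂ cos φ₁ cos Δλ) = 151.68°
Δθ = θ₂ − θ₁ = -15.9°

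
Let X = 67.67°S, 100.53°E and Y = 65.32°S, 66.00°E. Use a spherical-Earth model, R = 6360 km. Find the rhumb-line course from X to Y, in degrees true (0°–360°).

279.7°

Meridional parts: M(φ₁)=-1.6227, M(φ₂)=-1.5197 → ΔM = +0.1029;  Δλ = -0.6027 rad
tan C = Δλ / ΔM = -5.8555 → C = 279.69°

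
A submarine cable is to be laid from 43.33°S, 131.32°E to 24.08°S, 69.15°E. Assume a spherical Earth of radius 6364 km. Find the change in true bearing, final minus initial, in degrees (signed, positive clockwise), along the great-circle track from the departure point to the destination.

+37.5°

At departure: θ₁ = atan2(sin Δλ cos φ₂, cos φ₁ sin φ₂ − sin φ₁ cos φ₂ cos Δλ) = 269.69°
At arrival: θ₂ = atan2(sin Δλ cos φ₁, −cos φ₂ sin φ₁ + sin φ₂ cos φ₁ cos Δλ) = 307.18°
Δθ = θ₂ − θ₁ = +37.5°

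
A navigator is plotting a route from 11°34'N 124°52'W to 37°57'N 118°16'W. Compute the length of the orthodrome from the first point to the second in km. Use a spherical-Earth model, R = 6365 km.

3003 km

Haversine: a = sin²(Δφ/2)+cos φ₁ cos φ₂ sin²(Δλ/2) = 0.05464;  σ = 2·atan2(√a,√(1−a))
σ = 27.036° → d = Rσ = 6365·0.47187 = 3003 km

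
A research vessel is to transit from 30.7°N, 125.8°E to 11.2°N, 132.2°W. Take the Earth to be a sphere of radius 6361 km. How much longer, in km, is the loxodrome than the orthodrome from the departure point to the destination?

Great circle: cos σ = sin φ₁ sin φ₂ + cos φ₁ cos φ₂ cos Δλ,  σ = 1.6471 rad → d_gc = 10477.0 km
Rhumb line: Δψ = -0.3667, q = Δφ/Δψ = 0.9280, d_rh = R√(Δφ²+q²Δλ²) = 10729.8 km
Excess = 10729.8 − 10477.0 = 252.8 ≈ 253 km

253 km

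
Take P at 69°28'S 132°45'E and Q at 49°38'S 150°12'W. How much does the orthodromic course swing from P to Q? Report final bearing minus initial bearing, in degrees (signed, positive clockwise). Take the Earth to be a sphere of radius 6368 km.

At departure: θ₁ = atan2(sin Δλ cos φ₂, cos φ₁ sin φ₂ − sin φ₁ cos φ₂ cos Δλ) = 101.75°
At arrival: θ₂ = atan2(sin Δλ cos φ₁, −cos φ₂ sin φ₁ + sin φ₂ cos φ₁ cos Δλ) = 32.02°
Δθ = θ₂ − θ₁ = -69.7°

-69.7°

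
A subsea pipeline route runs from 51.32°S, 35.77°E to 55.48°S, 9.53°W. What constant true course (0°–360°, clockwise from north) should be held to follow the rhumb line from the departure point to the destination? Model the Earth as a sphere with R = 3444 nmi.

261.2°

Meridional parts: M(φ₁)=-1.0470, M(φ₂)=-1.1689 → ΔM = -0.1219;  Δλ = -0.7906 rad
tan C = Δλ / ΔM = +6.4859 → C = 261.24°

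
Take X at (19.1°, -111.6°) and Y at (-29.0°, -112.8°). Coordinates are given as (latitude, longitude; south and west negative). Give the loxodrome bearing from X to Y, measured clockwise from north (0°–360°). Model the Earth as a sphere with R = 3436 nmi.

181.4°

Δψ = ln[tan(π/4+φ₂/2)/tan(π/4+φ₁/2)] = -0.8690
Δλ = -0.0209 rad (taken the short way round)
course = atan2(Δλ, Δψ) = 181.38°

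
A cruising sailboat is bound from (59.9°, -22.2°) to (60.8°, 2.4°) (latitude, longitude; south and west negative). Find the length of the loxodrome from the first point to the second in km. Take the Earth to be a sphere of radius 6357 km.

Rhumb course C = atan2(Δλ, Δψ) with Δψ = ln[tan(π/4+φ₂/2)/tan(π/4+φ₁/2)] = +0.0318, Δλ = +0.4294 → C = 85.77°
d = R·|Δφ| / |cos C| = 6357·0.01571 / 0.07376 = 1354 km

1354 km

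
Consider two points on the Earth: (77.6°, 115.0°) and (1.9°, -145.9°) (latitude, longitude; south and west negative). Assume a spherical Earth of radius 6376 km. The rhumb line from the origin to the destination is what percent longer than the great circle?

7.1%

Great circle: σ = 1.5724 rad → d_gc = Rσ = 10025.4 km
Rhumb: Δφ = -1.3212, Δλ = +1.7296, Δψ = -2.1866, q = Δφ/Δψ = 0.6042 → d_rh = R√(Δφ²+q²Δλ²) = 10740.9 km
Excess = (10740.9 − 10025.4) / 10025.4 = 715.5 / 10025.4 = 7.14% ≈ 7.1%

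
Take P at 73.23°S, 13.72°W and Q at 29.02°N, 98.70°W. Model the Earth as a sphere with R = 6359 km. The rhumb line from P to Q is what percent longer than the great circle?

Great circle: σ = 2.0291 rad → d_gc = Rσ = 12902.9 km
Rhumb: Δφ = +1.7846, Δλ = -1.4832, Δψ = +2.4443, q = Δφ/Δψ = 0.7301 → d_rh = R√(Δφ²+q²Δλ²) = 13274.1 km
Excess = (13274.1 − 12902.9) / 12902.9 = 371.2 / 12902.9 = 2.88% ≈ 2.9%

2.9%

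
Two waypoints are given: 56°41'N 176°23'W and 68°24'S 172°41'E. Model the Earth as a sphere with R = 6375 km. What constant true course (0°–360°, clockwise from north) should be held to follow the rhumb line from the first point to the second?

Meridional parts: M(φ₁)=+1.2066, M(φ₂)=-1.6567 → ΔM = -2.8633;  Δλ = -0.1908 rad
tan C = Δλ / ΔM = +0.0666 → C = 183.81°

183.8°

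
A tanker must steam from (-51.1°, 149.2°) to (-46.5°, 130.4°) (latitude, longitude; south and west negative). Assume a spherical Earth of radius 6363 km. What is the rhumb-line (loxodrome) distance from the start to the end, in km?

Δψ = ln[tan(π/4+φ₂/2)/tan(π/4+φ₁/2)] = +0.1220;  Δφ = +0.0803 rad,  Δλ = -0.3281 rad
q = Δφ/Δψ = 0.6581
d = R·√(Δφ² + q²Δλ²) = 6363·0.23036 = 1466 km

1466 km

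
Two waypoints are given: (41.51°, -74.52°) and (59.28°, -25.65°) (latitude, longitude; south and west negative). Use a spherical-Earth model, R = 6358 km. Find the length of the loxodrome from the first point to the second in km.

3932 km

Rhumb course C = atan2(Δλ, Δψ) with Δψ = ln[tan(π/4+φ₂/2)/tan(π/4+φ₁/2)] = +0.4944, Δλ = +0.8529 → C = 59.90°
d = R·|Δφ| / |cos C| = 6358·0.31015 / 0.50148 = 3932 km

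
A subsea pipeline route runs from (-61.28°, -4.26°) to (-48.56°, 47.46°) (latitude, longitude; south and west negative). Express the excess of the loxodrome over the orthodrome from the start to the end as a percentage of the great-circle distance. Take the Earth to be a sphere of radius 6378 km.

2.4%

Great circle: σ = 0.5463 rad → d_gc = Rσ = 3484.4 km
Rhumb: Δφ = +0.2220, Δλ = +0.9027, Δψ = +0.3904, q = Δφ/Δψ = 0.5687 → d_rh = R√(Δφ²+q²Δλ²) = 3567.2 km
Excess = (3567.2 − 3484.4) / 3484.4 = 82.8 / 3484.4 = 2.38% ≈ 2.4%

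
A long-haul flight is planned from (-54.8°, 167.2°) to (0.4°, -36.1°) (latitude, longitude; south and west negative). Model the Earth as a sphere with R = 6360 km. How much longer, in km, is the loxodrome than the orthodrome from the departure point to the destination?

2167 km

Great circle: cos σ = sin φ₁ sin φ₂ + cos φ₁ cos φ₂ cos Δλ,  σ = 2.1354 rad → d_gc = 13581.4 km
Rhumb line: Δψ = +1.1551, q = Δφ/Δψ = 0.8340, d_rh = R√(Δφ²+q²Δλ²) = 15748.1 km
Excess = 15748.1 − 13581.4 = 2166.7 ≈ 2167 km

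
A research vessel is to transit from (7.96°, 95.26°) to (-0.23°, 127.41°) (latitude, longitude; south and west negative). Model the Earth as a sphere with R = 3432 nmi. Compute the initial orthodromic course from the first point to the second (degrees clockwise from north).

102.8°

N = sin Δλ·cos φ₂ = +0.5321;  D = cos φ₁ sin φ₂ − sin φ₁ cos φ₂ cos Δλ = -0.1212
initial course = atan2(N, D) = 102.83°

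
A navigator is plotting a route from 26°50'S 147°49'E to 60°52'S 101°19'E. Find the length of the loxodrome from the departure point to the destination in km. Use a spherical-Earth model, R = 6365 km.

Δψ = ln[tan(π/4+φ₂/2)/tan(π/4+φ₁/2)] = -0.8612;  Δφ = -0.5940 rad,  Δλ = -0.8116 rad
q = Δφ/Δψ = 0.6898
d = R·√(Δφ² + q²Δλ²) = 6365·0.81621 = 5195 km

5195 km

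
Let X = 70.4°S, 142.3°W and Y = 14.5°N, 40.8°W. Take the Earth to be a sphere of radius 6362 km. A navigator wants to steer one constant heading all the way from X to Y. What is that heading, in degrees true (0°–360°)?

Δψ = ln[tan(π/4+φ₂/2)/tan(π/4+φ₁/2)] = +2.0118
Δλ = +1.7715 rad (taken the short way round)
course = atan2(Δλ, Δψ) = 41.37°

41.4°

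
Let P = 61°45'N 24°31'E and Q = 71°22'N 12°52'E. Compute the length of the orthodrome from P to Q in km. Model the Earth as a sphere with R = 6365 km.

cos σ = sin φ₁ sin φ₂ + cos φ₁ cos φ₂ cos Δλ
      = sin(61.75°)sin(71.37°) + cos(61.75°)cos(71.37°)cos(-11.65°) = 0.9828
σ = 10.632° → d = Rσ = 6365·0.18557 = 1181 km

1181 km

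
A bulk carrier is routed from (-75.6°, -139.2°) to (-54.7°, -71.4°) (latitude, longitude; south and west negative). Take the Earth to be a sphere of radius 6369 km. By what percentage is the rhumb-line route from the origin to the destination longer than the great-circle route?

5.0%

Great circle: σ = 0.5646 rad → d_gc = Rσ = 3596.0 km
Rhumb: Δφ = +0.3648, Δλ = +1.1833, Δψ = +0.9237, q = Δφ/Δψ = 0.3949 → d_rh = R√(Δφ²+q²Δλ²) = 3775.6 km
Excess = (3775.6 − 3596.0) / 3596.0 = 179.6 / 3596.0 = 4.99% ≈ 5.0%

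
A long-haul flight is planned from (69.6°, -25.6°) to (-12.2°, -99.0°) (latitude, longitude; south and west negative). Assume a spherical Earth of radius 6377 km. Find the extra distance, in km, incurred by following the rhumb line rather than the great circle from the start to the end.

267 km

Great circle: cos σ = sin φ₁ sin φ₂ + cos φ₁ cos φ₂ cos Δλ,  σ = 1.6717 rad → d_gc = 10660.5 km
Rhumb line: Δψ = -1.9298, q = Δφ/Δψ = 0.7398, d_rh = R√(Δφ²+q²Δλ²) = 10927.8 km
Excess = 10927.8 − 10660.5 = 267.3 ≈ 267 km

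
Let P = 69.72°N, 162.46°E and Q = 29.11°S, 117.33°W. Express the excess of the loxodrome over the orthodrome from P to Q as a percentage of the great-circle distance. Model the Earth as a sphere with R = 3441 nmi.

2.2%

Great circle: σ = 1.9876 rad → d_gc = Rσ = 6839.3 nmi
Rhumb: Δφ = -1.7249, Δλ = +1.3999, Δψ = -2.2527, q = Δφ/Δψ = 0.7657 → d_rh = R√(Δφ²+q²Δλ²) = 6988.2 nmi
Excess = (6988.2 − 6839.3) / 6839.3 = 148.9 / 6839.3 = 2.18% ≈ 2.2%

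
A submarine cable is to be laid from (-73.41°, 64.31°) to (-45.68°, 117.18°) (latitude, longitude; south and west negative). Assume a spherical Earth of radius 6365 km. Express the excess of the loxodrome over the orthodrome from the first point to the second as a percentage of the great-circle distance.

2.7%

Great circle: σ = 0.6333 rad → d_gc = Rσ = 4030.9 km
Rhumb: Δφ = +0.4840, Δλ = +0.9228, Δψ = +1.0273, q = Δφ/Δψ = 0.4711 → d_rh = R√(Δφ²+q²Δλ²) = 4140.8 km
Excess = (4140.8 − 4030.9) / 4030.9 = 109.9 / 4030.9 = 2.73% ≈ 2.7%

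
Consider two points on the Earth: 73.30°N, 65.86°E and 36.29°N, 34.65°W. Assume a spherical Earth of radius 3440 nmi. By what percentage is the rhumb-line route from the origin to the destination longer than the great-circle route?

10.0%

Great circle: σ = 1.0185 rad → d_gc = Rσ = 3503.6 nmi
Rhumb: Δφ = -0.6459, Δλ = -1.7542, Δψ = -1.2383, q = Δφ/Δψ = 0.5216 → d_rh = R√(Δφ²+q²Δλ²) = 3853.1 nmi
Excess = (3853.1 − 3503.6) / 3503.6 = 349.5 / 3503.6 = 9.98% ≈ 10.0%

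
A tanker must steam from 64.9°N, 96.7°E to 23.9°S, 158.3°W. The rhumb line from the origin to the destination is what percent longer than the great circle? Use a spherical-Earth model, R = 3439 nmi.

Great circle: σ = 2.0570 rad → d_gc = Rσ = 7074.0 nmi
Rhumb: Δφ = -1.5499, Δλ = +1.8326, Δψ = -1.9321, q = Δφ/Δψ = 0.8022 → d_rh = R√(Δφ²+q²Δλ²) = 7346.1 nmi
Excess = (7346.1 − 7074.0) / 7074.0 = 272.1 / 7074.0 = 3.846% ≈ 3.8%

3.8%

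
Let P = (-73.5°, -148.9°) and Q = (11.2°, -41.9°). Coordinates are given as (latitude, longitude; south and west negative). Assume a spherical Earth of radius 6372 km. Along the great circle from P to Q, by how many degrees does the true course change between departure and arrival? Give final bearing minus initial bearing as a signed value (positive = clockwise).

-86.8°

Initial bearing θ₁ = atan2(sin Δλ cos φ₂, cos φ₁ sin φ₂ − sin φ₁ cos φ₂ cos Δλ) = 103.19°
Final bearing θ₂ = (initial bearing from the destination back to the start) + 180° = 16.37°
Δθ = θ₂ − θ₁ = -86.8°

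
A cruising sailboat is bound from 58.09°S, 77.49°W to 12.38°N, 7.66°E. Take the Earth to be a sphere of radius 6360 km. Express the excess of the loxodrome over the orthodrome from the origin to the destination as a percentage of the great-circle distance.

Great circle: σ = 1.7096 rad → d_gc = Rσ = 10873.0 km
Rhumb: Δφ = +1.2299, Δλ = +1.4861, Δψ = +1.4699, q = Δφ/Δψ = 0.8367 → d_rh = R√(Δφ²+q²Δλ²) = 11123.8 km
Excess = (11123.8 − 10873.0) / 10873.0 = 250.8 / 10873.0 = 2.31% ≈ 2.3%

2.3%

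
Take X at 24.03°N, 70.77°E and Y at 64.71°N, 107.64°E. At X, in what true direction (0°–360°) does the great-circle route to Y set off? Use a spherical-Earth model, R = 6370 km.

N = sin Δλ·cos φ₂ = +0.2563;  D = cos φ₁ sin φ₂ − sin φ₁ cos φ₂ cos Δλ = +0.6866
initial course = atan2(N, D) = 20.47°

20.5°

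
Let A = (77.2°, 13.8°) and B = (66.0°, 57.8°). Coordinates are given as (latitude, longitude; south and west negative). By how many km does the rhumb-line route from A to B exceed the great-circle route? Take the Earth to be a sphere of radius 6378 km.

43 km

Great circle: cos σ = sin φ₁ sin φ₂ + cos φ₁ cos φ₂ cos Δλ,  σ = 0.2989 rad → d_gc = 1906.31 km
Rhumb line: Δψ = -0.6392, q = Δφ/Δψ = 0.3058, d_rh = R√(Δφ²+q²Δλ²) = 1948.83 km
Excess = 1948.83 − 1906.31 = 42.52 ≈ 43 km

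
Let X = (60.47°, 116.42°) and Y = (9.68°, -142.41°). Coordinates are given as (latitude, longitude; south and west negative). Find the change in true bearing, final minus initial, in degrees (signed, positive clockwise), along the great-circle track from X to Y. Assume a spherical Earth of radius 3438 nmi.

At departure: θ₁ = atan2(sin Δλ cos φ₂, cos φ₁ sin φ₂ − sin φ₁ cos φ₂ cos Δλ) = 75.56°
At arrival: θ₂ = atan2(sin Δλ cos φ₁, −cos φ₂ sin φ₁ + sin φ₂ cos φ₁ cos Δλ) = 151.04°
Δθ = θ₂ − θ₁ = +75.5°

+75.5°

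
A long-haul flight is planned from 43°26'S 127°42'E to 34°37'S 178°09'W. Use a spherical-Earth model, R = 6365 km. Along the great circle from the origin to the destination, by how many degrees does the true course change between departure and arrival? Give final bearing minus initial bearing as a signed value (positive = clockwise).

-35.8°

Initial bearing θ₁ = atan2(sin Δλ cos φ₂, cos φ₁ sin φ₂ − sin φ₁ cos φ₂ cos Δλ) = 96.94°
Final bearing θ₂ = (initial bearing from the destination back to the start) + 180° = 61.15°
Δθ = θ₂ − θ₁ = -35.8°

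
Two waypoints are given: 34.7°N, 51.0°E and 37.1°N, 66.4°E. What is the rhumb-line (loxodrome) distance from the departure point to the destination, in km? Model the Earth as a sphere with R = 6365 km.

1411 km

Δψ = ln[tan(π/4+φ₂/2)/tan(π/4+φ₁/2)] = +0.0517;  Δφ = +0.0419 rad,  Δλ = +0.2688 rad
q = Δφ/Δψ = 0.8099
d = R·√(Δφ² + q²Δλ²) = 6365·0.22168 = 1411 km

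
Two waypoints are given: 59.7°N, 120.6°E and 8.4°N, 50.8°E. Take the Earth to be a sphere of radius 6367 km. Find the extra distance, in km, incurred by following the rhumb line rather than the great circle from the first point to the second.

Great circle: cos σ = sin φ₁ sin φ₂ + cos φ₁ cos φ₂ cos Δλ,  σ = 1.2677 rad → d_gc = 8071.5 km
Rhumb line: Δψ = -1.1594, q = Δφ/Δψ = 0.7723, d_rh = R√(Δφ²+q²Δλ²) = 8269.1 km
Excess = 8269.1 − 8071.5 = 197.6 ≈ 198 km

198 km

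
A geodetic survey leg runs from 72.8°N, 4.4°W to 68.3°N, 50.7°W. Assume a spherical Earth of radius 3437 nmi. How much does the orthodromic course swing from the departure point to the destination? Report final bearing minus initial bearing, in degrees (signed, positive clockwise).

At departure: θ₁ = atan2(sin Δλ cos φ₂, cos φ₁ sin φ₂ − sin φ₁ cos φ₂ cos Δλ) = 276.56°
At arrival: θ₂ = atan2(sin Δλ cos φ₁, −cos φ₂ sin φ₁ + sin φ₂ cos φ₁ cos Δλ) = 232.61°
Δθ = θ₂ − θ₁ = -43.9°

-43.9°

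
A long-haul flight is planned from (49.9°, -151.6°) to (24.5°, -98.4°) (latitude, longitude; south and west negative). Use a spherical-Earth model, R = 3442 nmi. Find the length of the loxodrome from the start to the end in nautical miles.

Δψ = ln[tan(π/4+φ₂/2)/tan(π/4+φ₁/2)] = -0.5667;  Δφ = -0.4433 rad,  Δλ = +0.9285 rad
q = Δφ/Δψ = 0.7823
d = R·√(Δφ² + q²Δλ²) = 3442·0.85094 = 2929 nmi

2929 nmi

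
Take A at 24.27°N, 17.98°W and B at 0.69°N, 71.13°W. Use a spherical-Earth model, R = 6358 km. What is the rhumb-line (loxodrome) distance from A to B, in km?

Δψ = ln[tan(π/4+φ₂/2)/tan(π/4+φ₁/2)] = -0.4248;  Δφ = -0.4115 rad,  Δλ = -0.9276 rad
q = Δφ/Δψ = 0.9688
d = R·√(Δφ² + q²Δλ²) = 6358·0.98843 = 6284 km

6284 km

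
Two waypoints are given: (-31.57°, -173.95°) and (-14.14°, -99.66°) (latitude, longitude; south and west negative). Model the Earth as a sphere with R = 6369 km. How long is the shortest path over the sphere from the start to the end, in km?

7716 km

Haversine: a = sin²(Δφ/2)+cos φ₁ cos φ₂ sin²(Δλ/2) = 0.32420;  σ = 2·atan2(√a,√(1−a))
σ = 69.415° → d = Rσ = 6369·1.21151 = 7716 km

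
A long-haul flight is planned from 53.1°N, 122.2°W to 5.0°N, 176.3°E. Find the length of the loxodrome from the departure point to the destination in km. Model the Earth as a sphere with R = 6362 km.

7792 km

Rhumb course C = atan2(Δλ, Δψ) with Δψ = ln[tan(π/4+φ₂/2)/tan(π/4+φ₁/2)] = -1.0104, Δλ = -1.0734 → C = 226.73°
d = R·|Δφ| / |cos C| = 6362·0.83950 / 0.68541 = 7792 km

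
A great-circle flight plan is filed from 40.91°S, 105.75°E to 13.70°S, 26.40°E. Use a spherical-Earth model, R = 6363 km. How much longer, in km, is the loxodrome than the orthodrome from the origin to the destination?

Great circle: cos σ = sin φ₁ sin φ₂ + cos φ₁ cos φ₂ cos Δλ,  σ = 1.2757 rad → d_gc = 8117.5 km
Rhumb line: Δψ = +0.5424, q = Δφ/Δψ = 0.8756, d_rh = R√(Δφ²+q²Δλ²) = 8286.8 km
Excess = 8286.8 − 8117.5 = 169.3 ≈ 169 km

169 km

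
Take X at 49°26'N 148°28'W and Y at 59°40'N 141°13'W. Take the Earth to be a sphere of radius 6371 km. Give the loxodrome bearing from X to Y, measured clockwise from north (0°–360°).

Meridional parts: M(φ₁)=+0.9954, M(φ₂)=+1.3054 → ΔM = +0.3100;  Δλ = +0.1265 rad
tan C = Δλ / ΔM = +0.4082 → C = 22.20°

22.2°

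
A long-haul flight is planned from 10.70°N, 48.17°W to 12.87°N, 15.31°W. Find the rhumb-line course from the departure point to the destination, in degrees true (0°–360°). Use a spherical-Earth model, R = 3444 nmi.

86.1°

Meridional parts: M(φ₁)=+0.1878, M(φ₂)=+0.2265 → ΔM = +0.0387;  Δλ = +0.5735 rad
tan C = Δλ / ΔM = +14.8227 → C = 86.14°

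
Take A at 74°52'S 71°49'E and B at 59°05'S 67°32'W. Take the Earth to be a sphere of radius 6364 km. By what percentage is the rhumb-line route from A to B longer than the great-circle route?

25.9%

Great circle: σ = 0.7577 rad → d_gc = Rσ = 4822.2 km
Rhumb: Δφ = +0.2755, Δλ = -2.4321, Δψ = +0.7332, q = Δφ/Δψ = 0.3757 → d_rh = R√(Δφ²+q²Δλ²) = 6073.4 km
Excess = (6073.4 − 4822.2) / 4822.2 = 1251.2 / 4822.2 = 25.947% ≈ 25.9%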